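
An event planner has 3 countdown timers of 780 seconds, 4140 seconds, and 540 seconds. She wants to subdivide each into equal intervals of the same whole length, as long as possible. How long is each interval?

The interval must divide each timer length; the longest such is the gcd.
780 = 2^2 × 3 × 5 × 13
4140 = 2^2 × 3^2 × 5 × 23
540 = 2^2 × 3^3 × 5
gcd(780, 4140, 540) = 2^2 × 3 × 5 = 60.

60 seconds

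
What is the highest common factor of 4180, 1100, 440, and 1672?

44

4180 = 2^2 × 5 × 11 × 19
1100 = 2^2 × 5^2 × 11
440 = 2^3 × 5 × 11
1672 = 2^3 × 11 × 19
gcd(4180, 1100, 440, 1672) = 2^2 × 11 = 44.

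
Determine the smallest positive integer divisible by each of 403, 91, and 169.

36673

403 = 13 × 31
91 = 7 × 13
169 = 13^2
LCM(403, 91, 169) = 7 × 13^2 × 31 = 36673.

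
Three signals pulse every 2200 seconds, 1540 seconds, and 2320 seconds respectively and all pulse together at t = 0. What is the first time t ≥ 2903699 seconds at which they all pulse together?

Joint pulses occur at multiples of LCM(2200, 1540, 2320).
2200 = 2^3 × 5^2 × 11
1540 = 2^2 × 5 × 7 × 11
2320 = 2^4 × 5 × 29
LCM(2200, 1540, 2320) = 2^4 × 5^2 × 7 × 11 × 29 = 893200.
Smallest multiple of 893200 that is ≥ 2903699: ⌈2903699/893200⌉ × 893200 = 4 × 893200 = 3572800.

3572800 seconds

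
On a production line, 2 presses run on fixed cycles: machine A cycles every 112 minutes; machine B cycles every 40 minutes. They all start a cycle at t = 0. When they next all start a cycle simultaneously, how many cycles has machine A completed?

The first common completion time is the LCM of the periods.
112 = 2^4 × 7
40 = 2^3 × 5
LCM(112, 40) = 2^4 × 5 × 7 = 560.
Cycles for period 112: 560 / 112 = 5.

5 cycles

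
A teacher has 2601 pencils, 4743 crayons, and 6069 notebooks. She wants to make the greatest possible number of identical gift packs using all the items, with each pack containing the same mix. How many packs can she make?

51 packs

The pack count must divide each quantity, so the greatest is gcd(2601, 4743, 6069).
2601 = 3^2 × 17^2
4743 = 3^2 × 17 × 31
6069 = 3 × 7 × 17^2
gcd(2601, 4743, 6069) = 3 × 17 = 51.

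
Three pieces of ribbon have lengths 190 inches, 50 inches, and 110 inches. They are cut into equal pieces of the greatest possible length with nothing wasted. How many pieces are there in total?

Piece length = gcd(190, 50, 110).
190 = 2 × 5 × 19
50 = 2 × 5^2
110 = 2 × 5 × 11
gcd(190, 50, 110) = 2 × 5 = 10.
Total pieces = 190/10 + 50/10 + 110/10 = 19 + 5 + 11 = 35.

35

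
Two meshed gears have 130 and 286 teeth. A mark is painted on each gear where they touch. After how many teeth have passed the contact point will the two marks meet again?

1430 teeth

The first simultaneous occurrence is after LCM of the individual periods.
130 = 2 × 5 × 13
286 = 2 × 11 × 13
LCM(130, 286) = 2 × 5 × 11 × 13 = 1430.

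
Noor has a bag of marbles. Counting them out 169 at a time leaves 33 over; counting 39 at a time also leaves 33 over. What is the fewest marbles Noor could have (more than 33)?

540

N − 33 must be a common multiple of 169 and 39.
169 = 13^2
39 = 3 × 13
LCM(169, 39) = 3 × 13^2 = 507.
Smallest N > 33 is LCM + 33 = 507 + 33 = 540.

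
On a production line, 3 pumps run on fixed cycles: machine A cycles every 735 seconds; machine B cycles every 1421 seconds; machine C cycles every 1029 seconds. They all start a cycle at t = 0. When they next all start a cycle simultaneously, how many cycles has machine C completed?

All finish a whole number of cycles simultaneously at t = LCM of the periods.
735 = 3 × 5 × 7^2
1421 = 7^2 × 29
1029 = 3 × 7^3
LCM(735, 1421, 1029) = 3 × 5 × 7^3 × 29 = 149205.
Cycles for period 1029: 149205 / 1029 = 145.

145 cycles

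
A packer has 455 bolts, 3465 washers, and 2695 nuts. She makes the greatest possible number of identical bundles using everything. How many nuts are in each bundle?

77

Number of bundles = gcd(455, 3465, 2695).
455 = 5 × 7 × 13
3465 = 3^2 × 5 × 7 × 11
2695 = 5 × 7^2 × 11
gcd(455, 3465, 2695) = 5 × 7 = 35.
nuts per bundle = 2695 / 35 = 77.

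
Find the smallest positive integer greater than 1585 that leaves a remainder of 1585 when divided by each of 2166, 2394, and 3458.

592903

N − 1585 must be a common multiple of 2166, 2394, and 3458.
2166 = 2 × 3 × 19^2
2394 = 2 × 3^2 × 7 × 19
3458 = 2 × 7 × 13 × 19
LCM(2166, 2394, 3458) = 2 × 3^2 × 7 × 13 × 19^2 = 591318.
Smallest N > 1585 is LCM + 1585 = 591318 + 1585 = 592903.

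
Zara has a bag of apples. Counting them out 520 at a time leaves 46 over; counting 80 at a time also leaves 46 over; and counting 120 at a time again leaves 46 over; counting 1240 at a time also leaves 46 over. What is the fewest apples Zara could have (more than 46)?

96766

N − 46 must be a common multiple of 520, 80, 120, and 1240.
520 = 2^3 × 5 × 13
80 = 2^4 × 5
120 = 2^3 × 3 × 5
1240 = 2^3 × 5 × 31
LCM(520, 80, 120, 1240) = 2^4 × 3 × 5 × 13 × 31 = 96720.
Smallest N > 46 is LCM + 46 = 96720 + 46 = 96766.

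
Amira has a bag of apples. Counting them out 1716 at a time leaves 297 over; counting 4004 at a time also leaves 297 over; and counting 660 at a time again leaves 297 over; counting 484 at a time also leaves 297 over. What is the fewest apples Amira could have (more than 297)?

660957

N − 297 must be a common multiple of 1716, 4004, 660, and 484.
1716 = 2^2 × 3 × 11 × 13
4004 = 2^2 × 7 × 11 × 13
660 = 2^2 × 3 × 5 × 11
484 = 2^2 × 11^2
LCM(1716, 4004, 660, 484) = 2^2 × 3 × 5 × 7 × 11^2 × 13 = 660660.
Smallest N > 297 is LCM + 297 = 660660 + 297 = 660957.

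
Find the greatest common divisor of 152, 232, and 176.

152 = 2^3 × 19
232 = 2^3 × 29
176 = 2^4 × 11
gcd(152, 232, 176) = 2^3 = 8.

8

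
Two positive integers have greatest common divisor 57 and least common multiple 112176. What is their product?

For any two positive integers, gcd × lcm = product = 57 × 112176 = 6394032.

6394032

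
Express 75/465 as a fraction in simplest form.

75 = 3 × 5^2
465 = 3 × 5 × 31
gcd(75, 465) = 3 × 5 = 15.
Divide numerator and denominator by 15: 75/465 = 5/31.

5/31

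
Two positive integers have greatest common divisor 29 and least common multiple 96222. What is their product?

2790438

For any two positive integers, gcd × lcm = product = 29 × 96222 = 2790438.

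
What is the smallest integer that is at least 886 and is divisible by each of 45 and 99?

990

The integer must be a common multiple of 45 and 99, so a multiple of their LCM.
45 = 3^2 × 5
99 = 3^2 × 11
LCM(45, 99) = 3^2 × 5 × 11 = 495.
Smallest multiple of 495 that is ≥ 886: ⌈886/495⌉ × 495 = 2 × 495 = 990.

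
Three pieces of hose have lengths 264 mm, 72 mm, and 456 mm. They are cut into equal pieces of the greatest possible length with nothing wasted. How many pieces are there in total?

Piece length = gcd(264, 72, 456).
264 = 2^3 × 3 × 11
72 = 2^3 × 3^2
456 = 2^3 × 3 × 19
gcd(264, 72, 456) = 2^3 × 3 = 24.
Total pieces = 264/24 + 72/24 + 456/24 = 11 + 3 + 19 = 33.

33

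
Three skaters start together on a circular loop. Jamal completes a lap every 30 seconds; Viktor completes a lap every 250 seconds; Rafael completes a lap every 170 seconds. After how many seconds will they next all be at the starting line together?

12750 seconds

We need the least common multiple of the intervals.
30 = 2 × 3 × 5
250 = 2 × 5^3
170 = 2 × 5 × 17
LCM(30, 250, 170) = 2 × 3 × 5^3 × 17 = 12750.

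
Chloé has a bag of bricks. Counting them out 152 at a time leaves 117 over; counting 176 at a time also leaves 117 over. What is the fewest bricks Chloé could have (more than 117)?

N − 117 must be a common multiple of 152 and 176.
152 = 2^3 × 19
176 = 2^4 × 11
LCM(152, 176) = 2^4 × 11 × 19 = 3344.
Smallest N > 117 is LCM + 117 = 3344 + 117 = 3461.

3461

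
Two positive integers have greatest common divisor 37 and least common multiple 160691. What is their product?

5945567

For any two positive integers, gcd × lcm = product = 37 × 160691 = 5945567.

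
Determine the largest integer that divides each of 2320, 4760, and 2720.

40

2320 = 2^4 × 5 × 29
4760 = 2^3 × 5 × 7 × 17
2720 = 2^5 × 5 × 17
gcd(2320, 4760, 2720) = 2^3 × 5 = 40.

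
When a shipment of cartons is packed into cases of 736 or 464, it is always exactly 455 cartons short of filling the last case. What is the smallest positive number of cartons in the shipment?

Being 455 short of a full case of size k means N ≡ −455 (mod k), i.e. N + 455 is a multiple of each size.
736 = 2^5 × 23
464 = 2^4 × 29
LCM(736, 464) = 2^5 × 23 × 29 = 21344.
Smallest positive N is 21344 − 455 = 20889.

20889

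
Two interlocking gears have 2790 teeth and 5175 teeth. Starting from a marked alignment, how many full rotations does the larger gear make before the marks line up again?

62 rotations

They are all back at their starting positions together after one LCM of the periods.
2790 = 2 × 3^2 × 5 × 31
5175 = 3^2 × 5^2 × 23
LCM(2790, 5175) = 2 × 3^2 × 5^2 × 23 × 31 = 320850.
Rotations for period 5175: 320850 / 5175 = 62.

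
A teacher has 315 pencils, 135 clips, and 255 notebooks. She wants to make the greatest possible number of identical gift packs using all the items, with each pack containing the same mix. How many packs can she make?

The pack count must divide each quantity, so the greatest is gcd(315, 135, 255).
315 = 3^2 × 5 × 7
135 = 3^3 × 5
255 = 3 × 5 × 17
gcd(315, 135, 255) = 3 × 5 = 15.

15 packs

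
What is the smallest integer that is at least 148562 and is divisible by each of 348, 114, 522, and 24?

The integer must be a common multiple of 348, 114, 522, and 24, so a multiple of their LCM.
348 = 2^2 × 3 × 29
114 = 2 × 3 × 19
522 = 2 × 3^2 × 29
24 = 2^3 × 3
LCM(348, 114, 522, 24) = 2^3 × 3^2 × 19 × 29 = 39672.
Smallest multiple of 39672 that is ≥ 148562: ⌈148562/39672⌉ × 39672 = 4 × 39672 = 158688.

158688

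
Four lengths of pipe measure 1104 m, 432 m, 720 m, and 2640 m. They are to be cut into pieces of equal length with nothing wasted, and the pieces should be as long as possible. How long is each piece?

48 m

The greatest length dividing all of 1104, 432, 720, and 2640 is their gcd.
1104 = 2^4 × 3 × 23
432 = 2^4 × 3^3
720 = 2^4 × 3^2 × 5
2640 = 2^4 × 3 × 5 × 11
gcd(1104, 432, 720, 2640) = 2^4 × 3 = 48.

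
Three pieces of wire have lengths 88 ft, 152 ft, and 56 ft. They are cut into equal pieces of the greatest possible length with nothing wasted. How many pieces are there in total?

Piece length = gcd(88, 152, 56).
88 = 2^3 × 11
152 = 2^3 × 19
56 = 2^3 × 7
gcd(88, 152, 56) = 2^3 = 8.
Total pieces = 88/8 + 152/8 + 56/8 = 11 + 19 + 7 = 37.

37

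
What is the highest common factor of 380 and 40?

20

380 = 2^2 × 5 × 19
40 = 2^3 × 5
gcd(380, 40) = 2^2 × 5 = 20.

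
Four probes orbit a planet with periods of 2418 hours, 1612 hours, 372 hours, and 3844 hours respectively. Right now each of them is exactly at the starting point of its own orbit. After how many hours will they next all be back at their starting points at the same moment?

They coincide at every common multiple of the periods; the first is the LCM.
2418 = 2 × 3 × 13 × 31
1612 = 2^2 × 13 × 31
372 = 2^2 × 3 × 31
3844 = 2^2 × 31^2
LCM(2418, 1612, 372, 3844) = 2^2 × 3 × 13 × 31^2 = 149916.

149916 hours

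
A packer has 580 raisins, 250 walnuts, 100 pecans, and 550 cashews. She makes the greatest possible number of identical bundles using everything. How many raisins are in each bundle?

Number of bundles = gcd(580, 250, 100, 550).
580 = 2^2 × 5 × 29
250 = 2 × 5^3
100 = 2^2 × 5^2
550 = 2 × 5^2 × 11
gcd(580, 250, 100, 550) = 2 × 5 = 10.
raisins per bundle = 580 / 10 = 58.

58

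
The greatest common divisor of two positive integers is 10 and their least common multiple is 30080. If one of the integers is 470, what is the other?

For two integers, gcd × lcm = product, so the other is (10 × 30080) / 470 = 300800 / 470 = 640.

640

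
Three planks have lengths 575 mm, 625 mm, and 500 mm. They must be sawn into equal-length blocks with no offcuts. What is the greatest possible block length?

25 mm

This is the greatest common divisor of 575, 625, and 500.
575 = 5^2 × 23
625 = 5^4
500 = 2^2 × 5^3
gcd(575, 625, 500) = 5^2 = 25.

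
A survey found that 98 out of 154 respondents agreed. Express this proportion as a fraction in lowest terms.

98 = 2 × 7^2
154 = 2 × 7 × 11
gcd(98, 154) = 2 × 7 = 14.
Divide numerator and denominator by 14: 98/154 = 7/11.

7/11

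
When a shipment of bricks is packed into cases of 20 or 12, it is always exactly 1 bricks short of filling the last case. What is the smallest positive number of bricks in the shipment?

59

Being 1 short of a full case of size k means N ≡ −1 (mod k), i.e. N + 1 is a multiple of each size.
20 = 2^2 × 5
12 = 2^2 × 3
LCM(20, 12) = 2^2 × 3 × 5 = 60.
Smallest positive N is 60 − 1 = 59.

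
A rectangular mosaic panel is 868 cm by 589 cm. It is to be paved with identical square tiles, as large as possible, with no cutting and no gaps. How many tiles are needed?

Tile side = gcd(868, 589).
868 = 2^2 × 7 × 31
589 = 19 × 31
gcd(868, 589) = 31.
Tiles: (868/31) × (589/31) = 28 × 19 = 532.

532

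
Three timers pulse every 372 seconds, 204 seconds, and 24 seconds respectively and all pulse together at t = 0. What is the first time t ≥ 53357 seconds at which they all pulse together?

Joint pulses occur at multiples of LCM(372, 204, 24).
372 = 2^2 × 3 × 31
204 = 2^2 × 3 × 17
24 = 2^3 × 3
LCM(372, 204, 24) = 2^3 × 3 × 17 × 31 = 12648.
Smallest multiple of 12648 that is ≥ 53357: ⌈53357/12648⌉ × 12648 = 5 × 12648 = 63240.

63240 seconds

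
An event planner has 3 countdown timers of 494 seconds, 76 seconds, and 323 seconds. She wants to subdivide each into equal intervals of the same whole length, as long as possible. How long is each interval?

The interval must divide each timer length; the longest such is the gcd.
494 = 2 × 13 × 19
76 = 2^2 × 19
323 = 17 × 19
gcd(494, 76, 323) = 19.

19 seconds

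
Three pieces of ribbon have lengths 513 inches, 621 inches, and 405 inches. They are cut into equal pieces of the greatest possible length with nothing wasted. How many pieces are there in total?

Piece length = gcd(513, 621, 405).
513 = 3^3 × 19
621 = 3^3 × 23
405 = 3^4 × 5
gcd(513, 621, 405) = 3^3 = 27.
Total pieces = 513/27 + 621/27 + 405/27 = 19 + 23 + 15 = 57.

57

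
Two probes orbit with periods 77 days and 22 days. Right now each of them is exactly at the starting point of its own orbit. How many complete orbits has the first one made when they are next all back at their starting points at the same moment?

2 orbits

The first common completion time is the LCM of the periods.
77 = 7 × 11
22 = 2 × 11
LCM(77, 22) = 2 × 7 × 11 = 154.
Orbits for period 77: 154 / 77 = 2.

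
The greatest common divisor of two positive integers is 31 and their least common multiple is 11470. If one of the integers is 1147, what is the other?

For two integers, gcd × lcm = product, so the other is (31 × 11470) / 1147 = 355570 / 1147 = 310.

310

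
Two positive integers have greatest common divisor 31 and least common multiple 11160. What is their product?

345960

For any two positive integers, gcd × lcm = product = 31 × 11160 = 345960.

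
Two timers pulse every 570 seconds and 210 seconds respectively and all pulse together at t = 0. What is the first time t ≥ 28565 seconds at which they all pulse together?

31920 seconds

Joint pulses occur at multiples of LCM(570, 210).
570 = 2 × 3 × 5 × 19
210 = 2 × 3 × 5 × 7
LCM(570, 210) = 2 × 3 × 5 × 7 × 19 = 3990.
Smallest multiple of 3990 that is ≥ 28565: ⌈28565/3990⌉ × 3990 = 8 × 3990 = 31920.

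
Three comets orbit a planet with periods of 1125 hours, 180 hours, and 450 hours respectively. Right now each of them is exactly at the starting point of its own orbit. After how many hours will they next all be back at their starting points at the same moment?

4500 hours

They coincide at every common multiple of the periods; the first is the LCM.
1125 = 3^2 × 5^3
180 = 2^2 × 3^2 × 5
450 = 2 × 3^2 × 5^2
LCM(1125, 180, 450) = 2^2 × 3^2 × 5^3 = 4500.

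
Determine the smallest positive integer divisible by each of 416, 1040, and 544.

416 = 2^5 × 13
1040 = 2^4 × 5 × 13
544 = 2^5 × 17
LCM(416, 1040, 544) = 2^5 × 5 × 13 × 17 = 35360.

35360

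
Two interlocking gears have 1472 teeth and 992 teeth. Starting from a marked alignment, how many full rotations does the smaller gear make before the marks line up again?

The first common completion time is the LCM of the periods.
1472 = 2^6 × 23
992 = 2^5 × 31
LCM(1472, 992) = 2^6 × 23 × 31 = 45632.
Rotations for period 992: 45632 / 992 = 46.

46 rotations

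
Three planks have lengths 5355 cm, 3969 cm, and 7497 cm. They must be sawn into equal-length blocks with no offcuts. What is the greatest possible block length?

This is the greatest common divisor of 5355, 3969, and 7497.
5355 = 3^2 × 5 × 7 × 17
3969 = 3^4 × 7^2
7497 = 3^2 × 7^2 × 17
gcd(5355, 3969, 7497) = 3^2 × 7 = 63.

63 cm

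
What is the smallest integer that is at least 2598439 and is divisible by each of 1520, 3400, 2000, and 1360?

The integer must be a common multiple of 1520, 3400, 2000, and 1360, so a multiple of their LCM.
1520 = 2^4 × 5 × 19
3400 = 2^3 × 5^2 × 17
2000 = 2^4 × 5^3
1360 = 2^4 × 5 × 17
LCM(1520, 3400, 2000, 1360) = 2^4 × 5^3 × 17 × 19 = 646000.
Smallest multiple of 646000 that is ≥ 2598439: ⌈2598439/646000⌉ × 646000 = 5 × 646000 = 3230000.

3230000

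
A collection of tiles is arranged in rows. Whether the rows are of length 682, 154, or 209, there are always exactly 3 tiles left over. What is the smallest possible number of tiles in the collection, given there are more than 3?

N − 3 must be a common multiple of 682, 154, and 209.
682 = 2 × 11 × 31
154 = 2 × 7 × 11
209 = 11 × 19
LCM(682, 154, 209) = 2 × 7 × 11 × 19 × 31 = 90706.
Smallest N > 3 is LCM + 3 = 90706 + 3 = 90709.

90709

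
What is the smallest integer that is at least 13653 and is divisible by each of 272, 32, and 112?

15232

The integer must be a common multiple of 272, 32, and 112, so a multiple of their LCM.
272 = 2^4 × 17
32 = 2^5
112 = 2^4 × 7
LCM(272, 32, 112) = 2^5 × 7 × 17 = 3808.
Smallest multiple of 3808 that is ≥ 13653: ⌈13653/3808⌉ × 3808 = 4 × 3808 = 15232.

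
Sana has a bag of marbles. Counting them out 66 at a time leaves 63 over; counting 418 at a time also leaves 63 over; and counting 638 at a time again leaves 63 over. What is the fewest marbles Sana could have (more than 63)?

36429

N − 63 must be a common multiple of 66, 418, and 638.
66 = 2 × 3 × 11
418 = 2 × 11 × 19
638 = 2 × 11 × 29
LCM(66, 418, 638) = 2 × 3 × 11 × 19 × 29 = 36366.
Smallest N > 63 is LCM + 63 = 36366 + 63 = 36429.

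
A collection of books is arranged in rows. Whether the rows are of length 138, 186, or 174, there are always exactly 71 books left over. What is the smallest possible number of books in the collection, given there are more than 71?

N − 71 must be a common multiple of 138, 186, and 174.
138 = 2 × 3 × 23
186 = 2 × 3 × 31
174 = 2 × 3 × 29
LCM(138, 186, 174) = 2 × 3 × 23 × 29 × 31 = 124062.
Smallest N > 71 is LCM + 71 = 124062 + 71 = 124133.

124133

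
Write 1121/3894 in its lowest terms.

19/66

1121 = 19 × 59
3894 = 2 × 3 × 11 × 59
gcd(1121, 3894) = 59.
Divide numerator and denominator by 59: 1121/3894 = 19/66.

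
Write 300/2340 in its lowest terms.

300 = 2^2 × 3 × 5^2
2340 = 2^2 × 3^2 × 5 × 13
gcd(300, 2340) = 2^2 × 3 × 5 = 60.
Divide numerator and denominator by 60: 300/2340 = 5/39.

5/39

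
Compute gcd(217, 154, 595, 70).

217 = 7 × 31
154 = 2 × 7 × 11
595 = 5 × 7 × 17
70 = 2 × 5 × 7
gcd(217, 154, 595, 70) = 7.

7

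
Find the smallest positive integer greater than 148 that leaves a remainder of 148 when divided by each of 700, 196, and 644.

N − 148 must be a common multiple of 700, 196, and 644.
700 = 2^2 × 5^2 × 7
196 = 2^2 × 7^2
644 = 2^2 × 7 × 23
LCM(700, 196, 644) = 2^2 × 5^2 × 7^2 × 23 = 112700.
Smallest N > 148 is LCM + 148 = 112700 + 148 = 112848.

112848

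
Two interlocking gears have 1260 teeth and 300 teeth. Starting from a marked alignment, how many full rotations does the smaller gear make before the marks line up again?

The first common completion time is the LCM of the periods.
1260 = 2^2 × 3^2 × 5 × 7
300 = 2^2 × 3 × 5^2
LCM(1260, 300) = 2^2 × 3^2 × 5^2 × 7 = 6300.
Rotations for period 300: 6300 / 300 = 21.

21 rotations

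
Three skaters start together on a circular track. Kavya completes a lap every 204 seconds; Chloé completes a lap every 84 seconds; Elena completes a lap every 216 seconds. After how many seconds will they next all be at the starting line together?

They coincide at every common multiple of the periods; the first is the LCM.
204 = 2^2 × 3 × 17
84 = 2^2 × 3 × 7
216 = 2^3 × 3^3
LCM(204, 84, 216) = 2^3 × 3^3 × 7 × 17 = 25704.

25704 seconds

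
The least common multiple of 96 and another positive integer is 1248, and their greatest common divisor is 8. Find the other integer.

104

gcd × lcm = product of the two integers, so the other integer is (8 × 1248) / 96 = 104.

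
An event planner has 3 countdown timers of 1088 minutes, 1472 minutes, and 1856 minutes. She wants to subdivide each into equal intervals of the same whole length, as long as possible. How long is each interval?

The interval must divide each timer length; the longest such is the gcd.
1088 = 2^6 × 17
1472 = 2^6 × 23
1856 = 2^6 × 29
gcd(1088, 1472, 1856) = 2^6 = 64.

64 minutes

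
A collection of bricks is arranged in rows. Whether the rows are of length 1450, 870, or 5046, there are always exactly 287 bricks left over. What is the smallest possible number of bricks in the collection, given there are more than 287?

N − 287 must be a common multiple of 1450, 870, and 5046.
1450 = 2 × 5^2 × 29
870 = 2 × 3 × 5 × 29
5046 = 2 × 3 × 29^2
LCM(1450, 870, 5046) = 2 × 3 × 5^2 × 29^2 = 126150.
Smallest N > 287 is LCM + 287 = 126150 + 287 = 126437.

126437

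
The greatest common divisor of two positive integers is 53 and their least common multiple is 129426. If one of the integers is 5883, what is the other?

1166

For two integers, gcd × lcm = product, so the other is (53 × 129426) / 5883 = 6859578 / 5883 = 1166.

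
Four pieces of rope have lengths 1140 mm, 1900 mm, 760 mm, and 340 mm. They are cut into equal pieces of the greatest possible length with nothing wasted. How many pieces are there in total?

Piece length = gcd(1140, 1900, 760, 340).
1140 = 2^2 × 3 × 5 × 19
1900 = 2^2 × 5^2 × 19
760 = 2^3 × 5 × 19
340 = 2^2 × 5 × 17
gcd(1140, 1900, 760, 340) = 2^2 × 5 = 20.
Total pieces = 1140/20 + 1900/20 + 760/20 + 340/20 = 57 + 95 + 38 + 17 = 207.

207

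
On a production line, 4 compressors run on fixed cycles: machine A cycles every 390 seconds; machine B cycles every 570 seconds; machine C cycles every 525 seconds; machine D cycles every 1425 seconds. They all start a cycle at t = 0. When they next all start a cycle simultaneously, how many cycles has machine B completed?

455 cycles

All finish a whole number of cycles simultaneously at t = LCM of the periods.
390 = 2 × 3 × 5 × 13
570 = 2 × 3 × 5 × 19
525 = 3 × 5^2 × 7
1425 = 3 × 5^2 × 19
LCM(390, 570, 525, 1425) = 2 × 3 × 5^2 × 7 × 13 × 19 = 259350.
Cycles for period 570: 259350 / 570 = 455.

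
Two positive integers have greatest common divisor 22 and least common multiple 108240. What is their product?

For any two positive integers, gcd × lcm = product = 22 × 108240 = 2381280.

2381280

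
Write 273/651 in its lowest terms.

273 = 3 × 7 × 13
651 = 3 × 7 × 31
gcd(273, 651) = 3 × 7 = 21.
Divide numerator and denominator by 21: 273/651 = 13/31.

13/31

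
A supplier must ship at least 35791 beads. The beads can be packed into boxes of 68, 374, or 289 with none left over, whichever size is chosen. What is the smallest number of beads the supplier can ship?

The number of beads must be a common multiple of 68, 374, and 289, so a multiple of their LCM.
68 = 2^2 × 17
374 = 2 × 11 × 17
289 = 17^2
LCM(68, 374, 289) = 2^2 × 11 × 17^2 = 12716.
Smallest multiple of 12716 that is ≥ 35791: ⌈35791/12716⌉ × 12716 = 3 × 12716 = 38148.

38148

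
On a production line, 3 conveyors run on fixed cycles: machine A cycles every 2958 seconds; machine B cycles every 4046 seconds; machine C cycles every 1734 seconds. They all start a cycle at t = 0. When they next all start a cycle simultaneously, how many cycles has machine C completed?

The first common completion time is the LCM of the periods.
2958 = 2 × 3 × 17 × 29
4046 = 2 × 7 × 17^2
1734 = 2 × 3 × 17^2
LCM(2958, 4046, 1734) = 2 × 3 × 7 × 17^2 × 29 = 352002.
Cycles for period 1734: 352002 / 1734 = 203.

203 cycles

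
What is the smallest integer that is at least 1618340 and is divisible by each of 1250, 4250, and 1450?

1848750

The integer must be a common multiple of 1250, 4250, and 1450, so a multiple of their LCM.
1250 = 2 × 5^4
4250 = 2 × 5^3 × 17
1450 = 2 × 5^2 × 29
LCM(1250, 4250, 1450) = 2 × 5^4 × 17 × 29 = 616250.
Smallest multiple of 616250 that is ≥ 1618340: ⌈1618340/616250⌉ × 616250 = 3 × 616250 = 1848750.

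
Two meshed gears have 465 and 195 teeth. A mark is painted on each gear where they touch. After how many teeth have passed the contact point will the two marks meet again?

6045 teeth

We need the least common multiple of the intervals.
465 = 3 × 5 × 31
195 = 3 × 5 × 13
LCM(465, 195) = 3 × 5 × 13 × 31 = 6045.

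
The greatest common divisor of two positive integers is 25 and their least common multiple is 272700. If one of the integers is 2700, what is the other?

For two integers, gcd × lcm = product, so the other is (25 × 272700) / 2700 = 6817500 / 2700 = 2525.

2525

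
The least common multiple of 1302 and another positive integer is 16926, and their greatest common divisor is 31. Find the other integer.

gcd × lcm = product of the two integers, so the other integer is (31 × 16926) / 1302 = 403.

403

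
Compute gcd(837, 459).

837 = 3^3 × 31
459 = 3^3 × 17
gcd(837, 459) = 3^3 = 27.

27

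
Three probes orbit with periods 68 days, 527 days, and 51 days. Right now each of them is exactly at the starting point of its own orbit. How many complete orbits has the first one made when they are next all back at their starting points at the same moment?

93 orbits

The first common completion time is the LCM of the periods.
68 = 2^2 × 17
527 = 17 × 31
51 = 3 × 17
LCM(68, 527, 51) = 2^2 × 3 × 17 × 31 = 6324.
Orbits for period 68: 6324 / 68 = 93.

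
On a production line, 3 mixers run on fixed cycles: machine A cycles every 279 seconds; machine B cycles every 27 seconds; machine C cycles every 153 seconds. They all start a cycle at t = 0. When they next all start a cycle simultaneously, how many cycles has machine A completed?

The first common completion time is the LCM of the periods.
279 = 3^2 × 31
27 = 3^3
153 = 3^2 × 17
LCM(279, 27, 153) = 3^3 × 17 × 31 = 14229.
Cycles for period 279: 14229 / 279 = 51.

51 cycles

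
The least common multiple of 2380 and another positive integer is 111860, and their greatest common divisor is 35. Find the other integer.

1645

gcd × lcm = product of the two integers, so the other integer is (35 × 111860) / 2380 = 1645.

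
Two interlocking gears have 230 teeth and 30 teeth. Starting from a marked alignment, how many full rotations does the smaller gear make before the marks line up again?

The first common completion time is the LCM of the periods.
230 = 2 × 5 × 23
30 = 2 × 3 × 5
LCM(230, 30) = 2 × 3 × 5 × 23 = 690.
Rotations for period 30: 690 / 30 = 23.

23 rotations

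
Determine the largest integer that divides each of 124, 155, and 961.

31

124 = 2^2 × 31
155 = 5 × 31
961 = 31^2
gcd(124, 155, 961) = 31.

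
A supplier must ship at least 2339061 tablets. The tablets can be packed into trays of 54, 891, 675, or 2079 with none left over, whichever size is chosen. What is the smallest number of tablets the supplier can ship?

2494800

The number of tablets must be a common multiple of 54, 891, 675, and 2079, so a multiple of their LCM.
54 = 2 × 3^3
891 = 3^4 × 11
675 = 3^3 × 5^2
2079 = 3^3 × 7 × 11
LCM(54, 891, 675, 2079) = 2 × 3^4 × 5^2 × 7 × 11 = 311850.
Smallest multiple of 311850 that is ≥ 2339061: ⌈2339061/311850⌉ × 311850 = 8 × 311850 = 2494800.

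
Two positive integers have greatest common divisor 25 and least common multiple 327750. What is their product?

8193750

For any two positive integers, gcd × lcm = product = 25 × 327750 = 8193750.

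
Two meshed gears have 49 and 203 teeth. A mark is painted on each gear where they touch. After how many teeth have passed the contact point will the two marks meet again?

They coincide at every common multiple of the periods; the first is the LCM.
49 = 7^2
203 = 7 × 29
LCM(49, 203) = 7^2 × 29 = 1421.

1421 teeth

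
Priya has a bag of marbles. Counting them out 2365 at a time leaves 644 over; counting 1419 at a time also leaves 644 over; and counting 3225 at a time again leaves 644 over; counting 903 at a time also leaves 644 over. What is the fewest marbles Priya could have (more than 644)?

N − 644 must be a common multiple of 2365, 1419, 3225, and 903.
2365 = 5 × 11 × 43
1419 = 3 × 11 × 43
3225 = 3 × 5^2 × 43
903 = 3 × 7 × 43
LCM(2365, 1419, 3225, 903) = 3 × 5^2 × 7 × 11 × 43 = 248325.
Smallest N > 644 is LCM + 644 = 248325 + 644 = 248969.

248969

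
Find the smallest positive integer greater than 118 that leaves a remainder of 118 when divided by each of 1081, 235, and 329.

37953

N − 118 must be a common multiple of 1081, 235, and 329.
1081 = 23 × 47
235 = 5 × 47
329 = 7 × 47
LCM(1081, 235, 329) = 5 × 7 × 23 × 47 = 37835.
Smallest N > 118 is LCM + 118 = 37835 + 118 = 37953.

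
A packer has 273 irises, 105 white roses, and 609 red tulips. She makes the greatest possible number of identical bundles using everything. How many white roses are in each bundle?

Number of bundles = gcd(273, 105, 609).
273 = 3 × 7 × 13
105 = 3 × 5 × 7
609 = 3 × 7 × 29
gcd(273, 105, 609) = 3 × 7 = 21.
white roses per bundle = 105 / 21 = 5.

5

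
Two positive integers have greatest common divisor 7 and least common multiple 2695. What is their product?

For any two positive integers, gcd × lcm = product = 7 × 2695 = 18865.

18865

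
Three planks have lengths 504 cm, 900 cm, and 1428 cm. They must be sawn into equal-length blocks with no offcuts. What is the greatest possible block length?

The block length must divide every plank, so the greatest is gcd(504, 900, 1428).
504 = 2^3 × 3^2 × 7
900 = 2^2 × 3^2 × 5^2
1428 = 2^2 × 3 × 7 × 17
gcd(504, 900, 1428) = 2^2 × 3 = 12.

12 cm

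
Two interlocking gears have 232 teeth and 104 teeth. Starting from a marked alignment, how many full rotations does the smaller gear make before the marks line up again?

29 rotations

The first common completion time is the LCM of the periods.
232 = 2^3 × 29
104 = 2^3 × 13
LCM(232, 104) = 2^3 × 13 × 29 = 3016.
Rotations for period 104: 3016 / 104 = 29.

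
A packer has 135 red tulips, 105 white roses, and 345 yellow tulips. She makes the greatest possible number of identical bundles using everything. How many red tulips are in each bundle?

Number of bundles = gcd(135, 105, 345).
135 = 3^3 × 5
105 = 3 × 5 × 7
345 = 3 × 5 × 23
gcd(135, 105, 345) = 3 × 5 = 15.
red tulips per bundle = 135 / 15 = 9.

9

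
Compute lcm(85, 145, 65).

85 = 5 × 17
145 = 5 × 29
65 = 5 × 13
LCM(85, 145, 65) = 5 × 13 × 17 × 29 = 32045.

32045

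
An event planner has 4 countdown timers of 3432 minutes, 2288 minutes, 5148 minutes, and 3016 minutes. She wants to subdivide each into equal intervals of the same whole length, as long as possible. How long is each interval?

52 minutes

The interval must divide each timer length; the longest such is the gcd.
3432 = 2^3 × 3 × 11 × 13
2288 = 2^4 × 11 × 13
5148 = 2^2 × 3^2 × 11 × 13
3016 = 2^3 × 13 × 29
gcd(3432, 2288, 5148, 3016) = 2^2 × 13 = 52.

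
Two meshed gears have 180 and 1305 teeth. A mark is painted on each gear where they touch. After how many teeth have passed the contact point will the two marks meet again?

They coincide at every common multiple of the periods; the first is the LCM.
180 = 2^2 × 3^2 × 5
1305 = 3^2 × 5 × 29
LCM(180, 1305) = 2^2 × 3^2 × 5 × 29 = 5220.

5220 teeth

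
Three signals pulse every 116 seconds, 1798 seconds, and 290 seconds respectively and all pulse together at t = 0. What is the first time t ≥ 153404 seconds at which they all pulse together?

Joint pulses occur at multiples of LCM(116, 1798, 290).
116 = 2^2 × 29
1798 = 2 × 29 × 31
290 = 2 × 5 × 29
LCM(116, 1798, 290) = 2^2 × 5 × 29 × 31 = 17980.
Smallest multiple of 17980 that is ≥ 153404: ⌈153404/17980⌉ × 17980 = 9 × 17980 = 161820.

161820 seconds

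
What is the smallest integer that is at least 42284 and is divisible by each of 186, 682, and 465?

The integer must be a common multiple of 186, 682, and 465, so a multiple of their LCM.
186 = 2 × 3 × 31
682 = 2 × 11 × 31
465 = 3 × 5 × 31
LCM(186, 682, 465) = 2 × 3 × 5 × 11 × 31 = 10230.
Smallest multiple of 10230 that is ≥ 42284: ⌈42284/10230⌉ × 10230 = 5 × 10230 = 51150.

51150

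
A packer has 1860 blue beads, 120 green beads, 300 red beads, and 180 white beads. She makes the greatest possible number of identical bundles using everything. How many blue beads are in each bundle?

31

Number of bundles = gcd(1860, 120, 300, 180).
1860 = 2^2 × 3 × 5 × 31
120 = 2^3 × 3 × 5
300 = 2^2 × 3 × 5^2
180 = 2^2 × 3^2 × 5
gcd(1860, 120, 300, 180) = 2^2 × 3 × 5 = 60.
blue beads per bundle = 1860 / 60 = 31.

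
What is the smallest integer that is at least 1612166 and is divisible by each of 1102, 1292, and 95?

The integer must be a common multiple of 1102, 1292, and 95, so a multiple of their LCM.
1102 = 2 × 19 × 29
1292 = 2^2 × 17 × 19
95 = 5 × 19
LCM(1102, 1292, 95) = 2^2 × 5 × 17 × 19 × 29 = 187340.
Smallest multiple of 187340 that is ≥ 1612166: ⌈1612166/187340⌉ × 187340 = 9 × 187340 = 1686060.

1686060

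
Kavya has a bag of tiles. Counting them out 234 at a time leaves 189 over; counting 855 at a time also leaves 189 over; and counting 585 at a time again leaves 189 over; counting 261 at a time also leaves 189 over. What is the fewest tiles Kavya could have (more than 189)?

N − 189 must be a common multiple of 234, 855, 585, and 261.
234 = 2 × 3^2 × 13
855 = 3^2 × 5 × 19
585 = 3^2 × 5 × 13
261 = 3^2 × 29
LCM(234, 855, 585, 261) = 2 × 3^2 × 5 × 13 × 19 × 29 = 644670.
Smallest N > 189 is LCM + 189 = 644670 + 189 = 644859.

644859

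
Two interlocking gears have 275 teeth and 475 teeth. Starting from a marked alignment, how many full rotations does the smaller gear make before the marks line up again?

19 rotations

All finish a whole number of cycles simultaneously at t = LCM of the periods.
275 = 5^2 × 11
475 = 5^2 × 19
LCM(275, 475) = 5^2 × 11 × 19 = 5225.
Rotations for period 275: 5225 / 275 = 19.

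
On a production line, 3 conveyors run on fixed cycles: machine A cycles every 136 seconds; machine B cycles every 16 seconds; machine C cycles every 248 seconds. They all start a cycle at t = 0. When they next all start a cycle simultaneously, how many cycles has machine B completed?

527 cycles

They are all back at their starting positions together after one LCM of the periods.
136 = 2^3 × 17
16 = 2^4
248 = 2^3 × 31
LCM(136, 16, 248) = 2^4 × 17 × 31 = 8432.
Cycles for period 16: 8432 / 16 = 527.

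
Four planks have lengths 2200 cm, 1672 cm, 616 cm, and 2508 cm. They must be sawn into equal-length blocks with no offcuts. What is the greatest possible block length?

This is the greatest common divisor of 2200, 1672, 616, and 2508.
2200 = 2^3 × 5^2 × 11
1672 = 2^3 × 11 × 19
616 = 2^3 × 7 × 11
2508 = 2^2 × 3 × 11 × 19
gcd(2200, 1672, 616, 2508) = 2^2 × 11 = 44.

44 cm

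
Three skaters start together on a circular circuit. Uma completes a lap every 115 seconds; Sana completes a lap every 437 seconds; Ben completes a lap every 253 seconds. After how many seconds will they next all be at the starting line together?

24035 seconds

They coincide at every common multiple of the periods; the first is the LCM.
115 = 5 × 23
437 = 19 × 23
253 = 11 × 23
LCM(115, 437, 253) = 5 × 11 × 19 × 23 = 24035.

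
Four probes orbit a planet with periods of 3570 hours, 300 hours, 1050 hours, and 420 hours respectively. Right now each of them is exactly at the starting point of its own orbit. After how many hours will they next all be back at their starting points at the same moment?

The first simultaneous occurrence is after LCM of the individual periods.
3570 = 2 × 3 × 5 × 7 × 17
300 = 2^2 × 3 × 5^2
1050 = 2 × 3 × 5^2 × 7
420 = 2^2 × 3 × 5 × 7
LCM(3570, 300, 1050, 420) = 2^2 × 3 × 5^2 × 7 × 17 = 35700.

35700 hours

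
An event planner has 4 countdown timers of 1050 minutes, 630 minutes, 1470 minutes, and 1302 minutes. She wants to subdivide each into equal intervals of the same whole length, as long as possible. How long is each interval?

42 minutes

The interval must divide each timer length; the longest such is the gcd.
1050 = 2 × 3 × 5^2 × 7
630 = 2 × 3^2 × 5 × 7
1470 = 2 × 3 × 5 × 7^2
1302 = 2 × 3 × 7 × 31
gcd(1050, 630, 1470, 1302) = 2 × 3 × 7 = 42.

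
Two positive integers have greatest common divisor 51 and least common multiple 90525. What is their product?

4616775

For any two positive integers, gcd × lcm = product = 51 × 90525 = 4616775.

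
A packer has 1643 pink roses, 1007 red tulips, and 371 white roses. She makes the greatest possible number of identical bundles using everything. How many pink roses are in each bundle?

31

Number of bundles = gcd(1643, 1007, 371).
1643 = 31 × 53
1007 = 19 × 53
371 = 7 × 53
gcd(1643, 1007, 371) = 53.
pink roses per bundle = 1643 / 53 = 31.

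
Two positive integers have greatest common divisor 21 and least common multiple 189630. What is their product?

3982230

For any two positive integers, gcd × lcm = product = 21 × 189630 = 3982230.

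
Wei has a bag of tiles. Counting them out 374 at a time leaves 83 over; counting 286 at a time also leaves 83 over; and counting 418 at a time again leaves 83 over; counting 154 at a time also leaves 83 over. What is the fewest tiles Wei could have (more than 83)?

N − 83 must be a common multiple of 374, 286, 418, and 154.
374 = 2 × 11 × 17
286 = 2 × 11 × 13
418 = 2 × 11 × 19
154 = 2 × 7 × 11
LCM(374, 286, 418, 154) = 2 × 7 × 11 × 13 × 17 × 19 = 646646.
Smallest N > 83 is LCM + 83 = 646646 + 83 = 646729.

646729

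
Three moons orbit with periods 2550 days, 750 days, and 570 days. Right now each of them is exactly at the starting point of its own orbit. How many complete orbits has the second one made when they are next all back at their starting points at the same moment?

All finish a whole number of cycles simultaneously at t = LCM of the periods.
2550 = 2 × 3 × 5^2 × 17
750 = 2 × 3 × 5^3
570 = 2 × 3 × 5 × 19
LCM(2550, 750, 570) = 2 × 3 × 5^3 × 17 × 19 = 242250.
Orbits for period 750: 242250 / 750 = 323.

323 orbits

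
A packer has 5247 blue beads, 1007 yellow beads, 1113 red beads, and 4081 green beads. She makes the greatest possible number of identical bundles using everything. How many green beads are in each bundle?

77

Number of bundles = gcd(5247, 1007, 1113, 4081).
5247 = 3^2 × 11 × 53
1007 = 19 × 53
1113 = 3 × 7 × 53
4081 = 7 × 11 × 53
gcd(5247, 1007, 1113, 4081) = 53.
green beads per bundle = 4081 / 53 = 77.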